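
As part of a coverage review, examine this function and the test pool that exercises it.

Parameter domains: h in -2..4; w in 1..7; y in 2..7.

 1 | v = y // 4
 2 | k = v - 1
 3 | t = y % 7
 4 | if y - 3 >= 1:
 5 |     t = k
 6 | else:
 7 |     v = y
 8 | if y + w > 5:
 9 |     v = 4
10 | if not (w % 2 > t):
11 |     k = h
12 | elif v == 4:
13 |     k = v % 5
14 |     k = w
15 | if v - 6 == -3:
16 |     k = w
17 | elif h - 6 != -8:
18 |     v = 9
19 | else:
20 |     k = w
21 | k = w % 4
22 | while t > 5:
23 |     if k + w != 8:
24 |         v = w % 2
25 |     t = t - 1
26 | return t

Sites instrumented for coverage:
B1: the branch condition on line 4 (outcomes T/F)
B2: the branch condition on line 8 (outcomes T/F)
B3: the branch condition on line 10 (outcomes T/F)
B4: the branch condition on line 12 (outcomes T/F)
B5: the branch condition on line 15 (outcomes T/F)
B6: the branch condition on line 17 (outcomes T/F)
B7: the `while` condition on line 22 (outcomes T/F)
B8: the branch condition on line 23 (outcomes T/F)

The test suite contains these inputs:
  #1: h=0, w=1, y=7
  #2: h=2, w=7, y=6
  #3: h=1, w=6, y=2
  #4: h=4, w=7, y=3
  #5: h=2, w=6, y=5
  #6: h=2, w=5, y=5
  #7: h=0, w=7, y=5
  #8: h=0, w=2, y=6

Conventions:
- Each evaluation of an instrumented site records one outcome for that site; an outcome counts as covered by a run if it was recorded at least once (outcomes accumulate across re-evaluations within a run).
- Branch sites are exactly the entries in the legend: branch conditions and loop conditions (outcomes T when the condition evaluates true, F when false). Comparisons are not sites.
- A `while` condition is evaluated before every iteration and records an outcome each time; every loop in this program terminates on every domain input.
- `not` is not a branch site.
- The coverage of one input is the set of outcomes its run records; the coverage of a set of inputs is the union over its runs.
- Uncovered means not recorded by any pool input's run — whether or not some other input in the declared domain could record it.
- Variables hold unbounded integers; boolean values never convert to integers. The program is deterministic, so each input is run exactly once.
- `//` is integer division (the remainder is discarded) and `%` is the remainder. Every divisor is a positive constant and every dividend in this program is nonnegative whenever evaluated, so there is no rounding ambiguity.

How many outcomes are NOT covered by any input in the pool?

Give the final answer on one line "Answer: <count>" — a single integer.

test 1 (h=0, w=1, y=7) fires B1->T, B2->T, B3->F, B4->T, B5->F, B6->T, B7->F; hits B1=T, B2=T, B3=F, B4=T, B5=F, B6=T, B7=F
test 2 (h=2, w=7, y=6) fires B1->T, B2->T, B3->F, B4->T, B5->F, B6->T, B7->F; hits B1=T, B2=T, B3=F, B4=T, B5=F, B6=T, B7=F
test 3 (h=1, w=6, y=2) fires B1->F, B2->T, B3->T, B5->F, B6->T, B7->F; hits B1=F, B2=T, B3=T, B5=F, B6=T, B7=F
test 4 (h=4, w=7, y=3) fires B1->F, B2->T, B3->T, B5->F, B6->T, B7->F; hits B1=F, B2=T, B3=T, B5=F, B6=T, B7=F
test 5 (h=2, w=6, y=5) fires B1->T, B2->T, B3->T, B5->F, B6->T, B7->F; hits B1=T, B2=T, B3=T, B5=F, B6=T, B7=F
test 6 (h=2, w=5, y=5) fires B1->T, B2->T, B3->F, B4->T, B5->F, B6->T, B7->F; hits B1=T, B2=T, B3=F, B4=T, B5=F, B6=T, B7=F
test 7 (h=0, w=7, y=5) fires B1->T, B2->T, B3->F, B4->T, B5->F, B6->T, B7->F; hits B1=T, B2=T, B3=F, B4=T, B5=F, B6=T, B7=F
test 8 (h=0, w=2, y=6) fires B1->T, B2->T, B3->T, B5->F, B6->T, B7->F; hits B1=T, B2=T, B3=T, B5=F, B6=T, B7=F
union over the pool: B1=T, B1=F, B2=T, B3=T, B3=F, B4=T, B5=F, B6=T, B7=F
uncovered (7 of 16): B2=F, B4=F, B5=T, B6=F, B7=T, B8=T, B8=F

Answer: 7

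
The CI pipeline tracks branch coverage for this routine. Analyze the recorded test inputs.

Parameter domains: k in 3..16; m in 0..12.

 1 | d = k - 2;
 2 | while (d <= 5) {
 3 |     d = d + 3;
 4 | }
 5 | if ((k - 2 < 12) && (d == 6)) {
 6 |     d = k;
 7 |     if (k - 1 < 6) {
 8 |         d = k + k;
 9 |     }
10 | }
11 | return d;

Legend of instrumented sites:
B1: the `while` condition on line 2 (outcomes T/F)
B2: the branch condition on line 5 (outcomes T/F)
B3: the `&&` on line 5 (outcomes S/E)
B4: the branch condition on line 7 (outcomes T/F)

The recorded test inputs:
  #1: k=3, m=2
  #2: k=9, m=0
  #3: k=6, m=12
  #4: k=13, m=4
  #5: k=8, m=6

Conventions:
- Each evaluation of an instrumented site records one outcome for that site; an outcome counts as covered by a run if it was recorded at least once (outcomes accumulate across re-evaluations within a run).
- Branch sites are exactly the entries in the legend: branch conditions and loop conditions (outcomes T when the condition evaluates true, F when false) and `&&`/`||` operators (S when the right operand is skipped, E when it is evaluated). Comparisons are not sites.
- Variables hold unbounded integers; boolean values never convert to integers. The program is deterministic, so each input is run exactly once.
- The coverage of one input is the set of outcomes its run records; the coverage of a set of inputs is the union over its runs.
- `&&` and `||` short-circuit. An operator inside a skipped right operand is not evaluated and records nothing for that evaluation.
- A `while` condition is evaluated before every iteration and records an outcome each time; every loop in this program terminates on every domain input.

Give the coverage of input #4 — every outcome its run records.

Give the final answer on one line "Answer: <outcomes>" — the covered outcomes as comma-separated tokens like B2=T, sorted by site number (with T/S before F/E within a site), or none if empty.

Event log for input #4 (k=13, m=4):
  B1->F, B3->E, B2->F
distinct outcomes covered: B1=F, B2=F, B3=E

Answer: B1=F, B2=F, B3=E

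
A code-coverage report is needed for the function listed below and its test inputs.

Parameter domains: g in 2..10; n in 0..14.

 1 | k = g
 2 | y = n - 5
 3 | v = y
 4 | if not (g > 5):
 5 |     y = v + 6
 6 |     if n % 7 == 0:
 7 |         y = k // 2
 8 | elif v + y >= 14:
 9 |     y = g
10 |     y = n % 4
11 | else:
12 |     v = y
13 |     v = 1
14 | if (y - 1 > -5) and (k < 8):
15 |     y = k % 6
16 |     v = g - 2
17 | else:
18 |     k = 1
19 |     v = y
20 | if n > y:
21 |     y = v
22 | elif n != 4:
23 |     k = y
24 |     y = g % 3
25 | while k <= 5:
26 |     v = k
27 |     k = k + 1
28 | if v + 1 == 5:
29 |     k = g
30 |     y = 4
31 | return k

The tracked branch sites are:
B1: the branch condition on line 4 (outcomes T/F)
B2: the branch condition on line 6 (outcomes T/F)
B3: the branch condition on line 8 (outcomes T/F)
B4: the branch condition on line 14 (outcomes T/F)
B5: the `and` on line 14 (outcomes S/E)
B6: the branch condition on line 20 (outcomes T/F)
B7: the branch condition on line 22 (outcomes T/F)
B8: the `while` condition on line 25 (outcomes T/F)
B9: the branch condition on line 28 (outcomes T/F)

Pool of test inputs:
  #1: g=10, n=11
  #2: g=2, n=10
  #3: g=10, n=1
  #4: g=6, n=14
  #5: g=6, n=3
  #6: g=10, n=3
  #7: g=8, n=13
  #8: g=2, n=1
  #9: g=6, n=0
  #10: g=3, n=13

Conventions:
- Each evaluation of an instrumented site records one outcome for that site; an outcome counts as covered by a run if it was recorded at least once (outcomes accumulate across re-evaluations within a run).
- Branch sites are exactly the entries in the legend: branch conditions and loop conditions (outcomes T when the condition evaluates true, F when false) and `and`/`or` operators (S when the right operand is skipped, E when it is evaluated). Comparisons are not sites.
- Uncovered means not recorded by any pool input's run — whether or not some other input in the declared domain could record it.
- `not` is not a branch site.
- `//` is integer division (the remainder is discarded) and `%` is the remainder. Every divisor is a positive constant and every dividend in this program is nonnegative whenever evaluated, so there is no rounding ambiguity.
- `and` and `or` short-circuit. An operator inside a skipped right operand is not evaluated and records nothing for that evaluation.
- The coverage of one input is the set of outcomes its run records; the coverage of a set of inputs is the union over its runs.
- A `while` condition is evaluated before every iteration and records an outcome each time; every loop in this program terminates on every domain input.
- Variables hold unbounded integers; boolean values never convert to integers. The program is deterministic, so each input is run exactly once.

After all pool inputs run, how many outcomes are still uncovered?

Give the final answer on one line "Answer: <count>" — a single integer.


input #1 (g=10, n=11): events B1->F, B3->F, B5->E, B4->F, B6->T, B8->T, B8->T, B8->T, B8->T, B8->T, B8->F, B9->F; covers B1=F, B3=F, B4=F, B5=E, B6=T, B8=T, B8=F, B9=F
input #2 (g=2, n=10): events B1->T, B2->F, B5->E, B4->T, B6->T, B8->T, B8->T, B8->T, B8->T, B8->F, B9->F; covers B1=T, B2=F, B4=T, B5=E, B6=T, B8=T, B8=F, B9=F
input #3 (g=10, n=1): events B1->F, B3->F, B5->S, B4->F, B6->T, B8->T, B8->T, B8->T, B8->T, B8->T, B8->F, B9->F; covers B1=F, B3=F, B4=F, B5=S, B6=T, B8=T, B8=F, B9=F
input #4 (g=6, n=14): events B1->F, B3->T, B5->E, B4->T, B6->T, B8->F, B9->T; covers B1=F, B3=T, B4=T, B5=E, B6=T, B8=F, B9=T
input #5 (g=6, n=3): events B1->F, B3->F, B5->E, B4->T, B6->T, B8->F, B9->T; covers B1=F, B3=F, B4=T, B5=E, B6=T, B8=F, B9=T
input #6 (g=10, n=3): events B1->F, B3->F, B5->E, B4->F, B6->T, B8->T, B8->T, B8->T, B8->T, B8->T, B8->F, B9->F; covers B1=F, B3=F, B4=F, B5=E, B6=T, B8=T, B8=F, B9=F
input #7 (g=8, n=13): events B1->F, B3->T, B5->E, B4->F, B6->T, B8->T, B8->T, B8->T, B8->T, B8->T, B8->F, B9->F; covers B1=F, B3=T, B4=F, B5=E, B6=T, B8=T, B8=F, B9=F
input #8 (g=2, n=1): events B1->T, B2->F, B5->E, B4->T, B6->F, B7->T, B8->T, B8->T, B8->T, B8->T, B8->F, B9->F; covers B1=T, B2=F, B4=T, B5=E, B6=F, B7=T, B8=T, B8=F, B9=F
input #9 (g=6, n=0): events B1->F, B3->F, B5->S, B4->F, B6->T, B8->T, B8->T, B8->T, B8->T, B8->T, B8->F, B9->F; covers B1=F, B3=F, B4=F, B5=S, B6=T, B8=T, B8=F, B9=F
input #10 (g=3, n=13): events B1->T, B2->F, B5->E, B4->T, B6->T, B8->T, B8->T, B8->T, B8->F, B9->F; covers B1=T, B2=F, B4=T, B5=E, B6=T, B8=T, B8=F, B9=F
union over the pool: B1=T, B1=F, B2=F, B3=T, B3=F, B4=T, B4=F, B5=S, B5=E, B6=T, B6=F, B7=T, B8=T, B8=F, B9=T, B9=F
uncovered (2 of 18): B2=T, B7=F
Answer: 2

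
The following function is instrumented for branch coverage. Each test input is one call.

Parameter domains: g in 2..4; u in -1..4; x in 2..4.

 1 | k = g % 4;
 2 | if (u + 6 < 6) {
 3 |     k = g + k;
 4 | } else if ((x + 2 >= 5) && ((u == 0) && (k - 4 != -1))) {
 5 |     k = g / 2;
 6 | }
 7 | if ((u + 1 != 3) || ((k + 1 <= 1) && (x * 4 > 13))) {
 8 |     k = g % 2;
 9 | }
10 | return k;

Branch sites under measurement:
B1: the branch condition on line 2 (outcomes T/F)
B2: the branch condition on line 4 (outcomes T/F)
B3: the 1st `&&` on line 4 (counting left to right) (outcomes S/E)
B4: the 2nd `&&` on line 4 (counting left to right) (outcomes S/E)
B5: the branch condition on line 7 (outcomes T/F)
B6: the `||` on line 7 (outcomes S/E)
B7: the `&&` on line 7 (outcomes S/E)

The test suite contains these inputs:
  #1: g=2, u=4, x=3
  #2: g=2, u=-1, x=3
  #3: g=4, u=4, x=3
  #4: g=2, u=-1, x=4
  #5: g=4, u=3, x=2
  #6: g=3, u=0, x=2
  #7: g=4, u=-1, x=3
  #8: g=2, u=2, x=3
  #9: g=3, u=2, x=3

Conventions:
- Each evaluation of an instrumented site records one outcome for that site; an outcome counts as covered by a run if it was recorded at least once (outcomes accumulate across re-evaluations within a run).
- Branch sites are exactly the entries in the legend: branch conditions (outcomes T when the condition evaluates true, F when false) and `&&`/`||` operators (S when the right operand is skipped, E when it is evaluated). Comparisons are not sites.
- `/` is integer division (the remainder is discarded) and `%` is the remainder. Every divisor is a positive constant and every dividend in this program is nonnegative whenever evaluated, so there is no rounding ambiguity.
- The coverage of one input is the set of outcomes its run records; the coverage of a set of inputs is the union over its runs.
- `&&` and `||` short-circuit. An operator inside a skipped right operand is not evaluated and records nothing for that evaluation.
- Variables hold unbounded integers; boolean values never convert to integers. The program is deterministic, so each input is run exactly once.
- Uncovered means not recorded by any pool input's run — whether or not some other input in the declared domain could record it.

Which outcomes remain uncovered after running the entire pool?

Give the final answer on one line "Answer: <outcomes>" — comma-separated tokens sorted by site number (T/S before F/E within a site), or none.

#1 (g=2, u=4, x=3) -> B1->F, B3->E, B4->S, B2->F, B6->S, B5->T; covered: B1=F, B2=F, B3=E, B4=S, B5=T, B6=S
#2 (g=2, u=-1, x=3) -> B1->T, B6->S, B5->T; covered: B1=T, B5=T, B6=S
#3 (g=4, u=4, x=3) -> B1->F, B3->E, B4->S, B2->F, B6->S, B5->T; covered: B1=F, B2=F, B3=E, B4=S, B5=T, B6=S
#4 (g=2, u=-1, x=4) -> B1->T, B6->S, B5->T; covered: B1=T, B5=T, B6=S
#5 (g=4, u=3, x=2) -> B1->F, B3->S, B2->F, B6->S, B5->T; covered: B1=F, B2=F, B3=S, B5=T, B6=S
#6 (g=3, u=0, x=2) -> B1->F, B3->S, B2->F, B6->S, B5->T; covered: B1=F, B2=F, B3=S, B5=T, B6=S
#7 (g=4, u=-1, x=3) -> B1->T, B6->S, B5->T; covered: B1=T, B5=T, B6=S
#8 (g=2, u=2, x=3) -> B1->F, B3->E, B4->S, B2->F, B6->E, B7->S, B5->F; covered: B1=F, B2=F, B3=E, B4=S, B5=F, B6=E, B7=S
#9 (g=3, u=2, x=3) -> B1->F, B3->E, B4->S, B2->F, B6->E, B7->S, B5->F; covered: B1=F, B2=F, B3=E, B4=S, B5=F, B6=E, B7=S
union over the pool: B1=T, B1=F, B2=F, B3=S, B3=E, B4=S, B5=T, B5=F, B6=S, B6=E, B7=S
uncovered (3 of 14): B2=T, B4=E, B7=E

Answer: B2=T, B4=E, B7=E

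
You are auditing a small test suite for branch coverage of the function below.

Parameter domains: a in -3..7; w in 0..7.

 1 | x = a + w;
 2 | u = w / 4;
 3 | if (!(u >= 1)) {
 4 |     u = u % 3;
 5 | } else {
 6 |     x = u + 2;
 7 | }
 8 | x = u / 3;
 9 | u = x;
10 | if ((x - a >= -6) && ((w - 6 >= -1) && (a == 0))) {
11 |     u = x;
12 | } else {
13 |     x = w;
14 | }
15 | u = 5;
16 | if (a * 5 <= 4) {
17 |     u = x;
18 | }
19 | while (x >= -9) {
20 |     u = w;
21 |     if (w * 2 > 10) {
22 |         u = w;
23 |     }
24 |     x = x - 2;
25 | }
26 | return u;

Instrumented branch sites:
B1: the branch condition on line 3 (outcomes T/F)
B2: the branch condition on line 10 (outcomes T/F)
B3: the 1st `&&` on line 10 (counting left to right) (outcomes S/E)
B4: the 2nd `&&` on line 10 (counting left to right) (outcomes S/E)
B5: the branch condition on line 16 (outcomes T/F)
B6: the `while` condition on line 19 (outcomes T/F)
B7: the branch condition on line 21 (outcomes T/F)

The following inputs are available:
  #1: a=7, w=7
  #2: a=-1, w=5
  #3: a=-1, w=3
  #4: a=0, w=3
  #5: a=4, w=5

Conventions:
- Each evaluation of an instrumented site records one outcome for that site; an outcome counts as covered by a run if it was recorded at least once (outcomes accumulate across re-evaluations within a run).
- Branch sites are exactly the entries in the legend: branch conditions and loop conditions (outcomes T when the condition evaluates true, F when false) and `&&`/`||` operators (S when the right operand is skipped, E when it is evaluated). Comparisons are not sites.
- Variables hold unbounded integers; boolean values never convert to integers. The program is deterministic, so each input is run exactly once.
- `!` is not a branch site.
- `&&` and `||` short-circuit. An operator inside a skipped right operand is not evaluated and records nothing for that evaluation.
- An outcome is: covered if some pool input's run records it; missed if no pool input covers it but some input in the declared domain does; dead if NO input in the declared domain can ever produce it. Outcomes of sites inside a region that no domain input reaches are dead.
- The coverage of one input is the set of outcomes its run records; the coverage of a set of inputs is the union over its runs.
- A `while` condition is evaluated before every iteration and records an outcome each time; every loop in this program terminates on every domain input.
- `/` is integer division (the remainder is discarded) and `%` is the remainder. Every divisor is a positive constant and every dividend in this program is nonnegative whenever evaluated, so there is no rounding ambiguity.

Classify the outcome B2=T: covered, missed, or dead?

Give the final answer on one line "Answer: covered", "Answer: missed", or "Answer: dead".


no pool input records B2=T
but domain input (a=0, w=5) does record it -> reachable, so missed
Answer: missed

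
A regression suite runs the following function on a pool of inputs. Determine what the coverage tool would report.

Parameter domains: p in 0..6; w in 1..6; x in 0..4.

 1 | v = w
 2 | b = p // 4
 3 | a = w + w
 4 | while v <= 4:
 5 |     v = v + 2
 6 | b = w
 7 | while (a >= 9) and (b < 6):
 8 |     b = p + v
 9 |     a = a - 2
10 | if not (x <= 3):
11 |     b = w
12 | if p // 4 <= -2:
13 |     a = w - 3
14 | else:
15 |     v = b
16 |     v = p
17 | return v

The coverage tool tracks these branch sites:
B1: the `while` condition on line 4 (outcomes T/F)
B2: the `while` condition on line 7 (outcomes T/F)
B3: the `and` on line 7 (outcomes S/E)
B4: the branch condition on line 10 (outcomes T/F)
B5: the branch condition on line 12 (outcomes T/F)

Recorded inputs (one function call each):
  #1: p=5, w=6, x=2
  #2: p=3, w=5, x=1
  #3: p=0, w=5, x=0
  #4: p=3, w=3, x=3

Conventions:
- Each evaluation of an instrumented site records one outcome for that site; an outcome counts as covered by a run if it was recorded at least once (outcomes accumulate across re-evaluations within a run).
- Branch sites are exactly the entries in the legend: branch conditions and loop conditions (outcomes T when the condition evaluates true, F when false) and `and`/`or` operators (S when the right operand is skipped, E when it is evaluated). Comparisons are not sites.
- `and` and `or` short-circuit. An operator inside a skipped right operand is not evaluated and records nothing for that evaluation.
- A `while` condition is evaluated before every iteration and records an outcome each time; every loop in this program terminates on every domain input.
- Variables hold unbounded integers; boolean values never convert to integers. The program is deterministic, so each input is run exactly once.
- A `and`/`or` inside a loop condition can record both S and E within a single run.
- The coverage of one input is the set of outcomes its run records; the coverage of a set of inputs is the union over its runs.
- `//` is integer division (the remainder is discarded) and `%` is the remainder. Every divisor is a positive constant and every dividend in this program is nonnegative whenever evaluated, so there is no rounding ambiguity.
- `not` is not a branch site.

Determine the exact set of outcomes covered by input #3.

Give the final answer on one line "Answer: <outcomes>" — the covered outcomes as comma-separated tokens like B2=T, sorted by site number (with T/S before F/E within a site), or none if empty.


Running input #3 (p=0, w=5, x=0), event by event:
  B1->F, B3->E, B2->T, B3->S, B2->F, B4->F, B5->F
distinct outcomes covered: B1=F, B2=T, B2=F, B3=S, B3=E, B4=F, B5=F
Answer: B1=F, B2=T, B2=F, B3=S, B3=E, B4=F, B5=F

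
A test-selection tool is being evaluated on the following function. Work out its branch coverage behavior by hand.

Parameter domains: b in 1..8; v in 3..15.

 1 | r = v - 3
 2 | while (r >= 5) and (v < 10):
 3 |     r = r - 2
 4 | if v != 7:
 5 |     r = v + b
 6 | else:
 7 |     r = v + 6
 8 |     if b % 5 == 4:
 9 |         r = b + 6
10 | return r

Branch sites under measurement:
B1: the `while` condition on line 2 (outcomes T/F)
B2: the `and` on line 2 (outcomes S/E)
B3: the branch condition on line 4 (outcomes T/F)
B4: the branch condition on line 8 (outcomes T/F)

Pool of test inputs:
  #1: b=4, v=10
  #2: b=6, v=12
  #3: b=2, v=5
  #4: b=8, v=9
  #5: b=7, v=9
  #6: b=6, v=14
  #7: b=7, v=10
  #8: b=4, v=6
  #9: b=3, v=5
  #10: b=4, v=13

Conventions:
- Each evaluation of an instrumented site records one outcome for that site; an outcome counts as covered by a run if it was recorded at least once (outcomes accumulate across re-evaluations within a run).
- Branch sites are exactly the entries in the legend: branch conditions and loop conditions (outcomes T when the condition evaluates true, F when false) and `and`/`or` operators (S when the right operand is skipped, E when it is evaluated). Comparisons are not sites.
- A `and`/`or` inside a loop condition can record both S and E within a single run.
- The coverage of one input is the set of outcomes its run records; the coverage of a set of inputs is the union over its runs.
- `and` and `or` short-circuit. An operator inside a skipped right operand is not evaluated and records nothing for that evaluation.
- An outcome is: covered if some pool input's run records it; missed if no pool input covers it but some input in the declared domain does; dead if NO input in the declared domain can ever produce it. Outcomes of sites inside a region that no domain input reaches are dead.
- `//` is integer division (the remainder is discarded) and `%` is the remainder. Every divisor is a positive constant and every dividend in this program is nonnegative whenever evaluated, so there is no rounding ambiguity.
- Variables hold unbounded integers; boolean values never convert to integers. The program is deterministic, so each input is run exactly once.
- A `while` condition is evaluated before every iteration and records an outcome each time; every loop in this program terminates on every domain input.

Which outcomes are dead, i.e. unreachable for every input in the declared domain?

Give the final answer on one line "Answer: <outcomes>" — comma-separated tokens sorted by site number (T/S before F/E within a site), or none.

running all 104 domain inputs and tallying outcomes:
  reachable outcomes have witnesses, e.g. B1=T (e.g. b=1, v=8), B1=F (e.g. b=1, v=3), B2=S (e.g. b=1, v=3), B2=E (e.g. b=1, v=8)

Answer: none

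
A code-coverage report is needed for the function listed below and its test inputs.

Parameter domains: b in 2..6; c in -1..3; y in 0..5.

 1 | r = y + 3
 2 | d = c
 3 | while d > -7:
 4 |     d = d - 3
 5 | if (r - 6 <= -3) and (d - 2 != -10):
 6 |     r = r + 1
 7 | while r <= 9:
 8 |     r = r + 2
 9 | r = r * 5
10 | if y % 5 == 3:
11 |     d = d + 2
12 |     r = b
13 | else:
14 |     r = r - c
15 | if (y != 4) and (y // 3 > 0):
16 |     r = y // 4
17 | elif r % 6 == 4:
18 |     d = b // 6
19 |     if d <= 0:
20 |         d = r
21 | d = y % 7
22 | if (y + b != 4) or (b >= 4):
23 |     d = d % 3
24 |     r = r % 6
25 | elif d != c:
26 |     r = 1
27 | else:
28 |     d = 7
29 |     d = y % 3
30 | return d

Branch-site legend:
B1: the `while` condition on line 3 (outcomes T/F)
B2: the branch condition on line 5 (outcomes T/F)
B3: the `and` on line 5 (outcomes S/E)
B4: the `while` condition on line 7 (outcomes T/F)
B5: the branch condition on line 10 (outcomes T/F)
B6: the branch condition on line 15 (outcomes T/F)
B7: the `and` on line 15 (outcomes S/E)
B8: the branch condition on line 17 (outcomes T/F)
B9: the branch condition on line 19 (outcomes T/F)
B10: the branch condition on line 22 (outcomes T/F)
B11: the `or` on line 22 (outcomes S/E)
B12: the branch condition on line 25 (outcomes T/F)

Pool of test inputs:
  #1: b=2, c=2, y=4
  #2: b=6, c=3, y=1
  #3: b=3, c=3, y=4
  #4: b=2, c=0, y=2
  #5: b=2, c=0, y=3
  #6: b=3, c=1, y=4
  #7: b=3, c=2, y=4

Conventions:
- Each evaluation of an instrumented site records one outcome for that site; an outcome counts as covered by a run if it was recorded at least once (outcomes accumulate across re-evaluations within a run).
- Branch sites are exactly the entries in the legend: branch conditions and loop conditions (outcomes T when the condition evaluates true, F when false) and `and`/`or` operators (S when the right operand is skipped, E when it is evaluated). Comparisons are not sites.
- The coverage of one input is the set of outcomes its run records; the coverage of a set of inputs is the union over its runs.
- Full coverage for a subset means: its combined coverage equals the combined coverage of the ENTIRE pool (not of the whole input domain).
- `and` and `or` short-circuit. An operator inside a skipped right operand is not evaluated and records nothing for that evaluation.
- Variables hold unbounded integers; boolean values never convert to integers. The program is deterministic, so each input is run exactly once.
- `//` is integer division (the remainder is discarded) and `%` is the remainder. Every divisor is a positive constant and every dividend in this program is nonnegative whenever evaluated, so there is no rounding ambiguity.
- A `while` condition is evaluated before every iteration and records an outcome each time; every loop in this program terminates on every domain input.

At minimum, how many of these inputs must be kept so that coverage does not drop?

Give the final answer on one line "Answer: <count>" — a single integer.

#1 (b=2, c=2, y=4) -> B1->T, B1->T, B1->T, B1->F, B3->S, B2->F, B4->T, B4->T, B4->F, B5->F, B7->S, B6->F, B8->F, B11->S, ...; covered: B1=T, B1=F, B2=F, B3=S, B4=T, B4=F, B5=F, B6=F, B7=S, B8=F, B10=T, B11=S
#2 (b=6, c=3, y=1) -> B1->T, B1->T, B1->T, B1->T, B1->F, B3->S, B2->F, B4->T, B4->T, B4->T, B4->F, B5->F, B7->E, B6->F, ...; covered: B1=T, B1=F, B2=F, B3=S, B4=T, B4=F, B5=F, B6=F, B7=E, B8=F, B10=T, B11=S
#3 (b=3, c=3, y=4) -> B1->T, B1->T, B1->T, B1->T, B1->F, B3->S, B2->F, B4->T, B4->T, B4->F, B5->F, B7->S, B6->F, B8->T, ...; covered: B1=T, B1=F, B2=F, B3=S, B4=T, B4=F, B5=F, B6=F, B7=S, B8=T, B9=T, B10=T, B11=S
#4 (b=2, c=0, y=2) -> B1->T, B1->T, B1->T, B1->F, B3->S, B2->F, B4->T, B4->T, B4->T, B4->F, B5->F, B7->E, B6->F, B8->F, ...; covered: B1=T, B1=F, B2=F, B3=S, B4=T, B4=F, B5=F, B6=F, B7=E, B8=F, B10=F, B11=E, B12=T
#5 (b=2, c=0, y=3) -> B1->T, B1->T, B1->T, B1->F, B3->S, B2->F, B4->T, B4->T, B4->F, B5->T, B7->E, B6->T, B11->S, B10->T; covered: B1=T, B1=F, B2=F, B3=S, B4=T, B4=F, B5=T, B6=T, B7=E, B10=T, B11=S
#6 (b=3, c=1, y=4) -> B1->T, B1->T, B1->T, B1->F, B3->S, B2->F, B4->T, B4->T, B4->F, B5->F, B7->S, B6->F, B8->F, B11->S, ...; covered: B1=T, B1=F, B2=F, B3=S, B4=T, B4=F, B5=F, B6=F, B7=S, B8=F, B10=T, B11=S
#7 (b=3, c=2, y=4) -> B1->T, B1->T, B1->T, B1->F, B3->S, B2->F, B4->T, B4->T, B4->F, B5->F, B7->S, B6->F, B8->F, B11->S, ...; covered: B1=T, B1=F, B2=F, B3=S, B4=T, B4=F, B5=F, B6=F, B7=S, B8=F, B10=T, B11=S
the full pool covers 20 outcomes: B1=T, B1=F, B2=F, B3=S, B4=T, B4=F, B5=T, B5=F, B6=T, B6=F, B7=S, B7=E, B8=T, B8=F, B9=T, B10=T, B10=F, B11=S, B11=E, B12=T
checked all size-1 subsets: none covers 20 outcomes (max 13/20)
checked all size-2 subsets: none covers 20 outcomes (max 18/20)
size 3: inputs {3, 4, 5} cover all 20 outcomes, and no lexicographically smaller subset of this size does

Answer: 3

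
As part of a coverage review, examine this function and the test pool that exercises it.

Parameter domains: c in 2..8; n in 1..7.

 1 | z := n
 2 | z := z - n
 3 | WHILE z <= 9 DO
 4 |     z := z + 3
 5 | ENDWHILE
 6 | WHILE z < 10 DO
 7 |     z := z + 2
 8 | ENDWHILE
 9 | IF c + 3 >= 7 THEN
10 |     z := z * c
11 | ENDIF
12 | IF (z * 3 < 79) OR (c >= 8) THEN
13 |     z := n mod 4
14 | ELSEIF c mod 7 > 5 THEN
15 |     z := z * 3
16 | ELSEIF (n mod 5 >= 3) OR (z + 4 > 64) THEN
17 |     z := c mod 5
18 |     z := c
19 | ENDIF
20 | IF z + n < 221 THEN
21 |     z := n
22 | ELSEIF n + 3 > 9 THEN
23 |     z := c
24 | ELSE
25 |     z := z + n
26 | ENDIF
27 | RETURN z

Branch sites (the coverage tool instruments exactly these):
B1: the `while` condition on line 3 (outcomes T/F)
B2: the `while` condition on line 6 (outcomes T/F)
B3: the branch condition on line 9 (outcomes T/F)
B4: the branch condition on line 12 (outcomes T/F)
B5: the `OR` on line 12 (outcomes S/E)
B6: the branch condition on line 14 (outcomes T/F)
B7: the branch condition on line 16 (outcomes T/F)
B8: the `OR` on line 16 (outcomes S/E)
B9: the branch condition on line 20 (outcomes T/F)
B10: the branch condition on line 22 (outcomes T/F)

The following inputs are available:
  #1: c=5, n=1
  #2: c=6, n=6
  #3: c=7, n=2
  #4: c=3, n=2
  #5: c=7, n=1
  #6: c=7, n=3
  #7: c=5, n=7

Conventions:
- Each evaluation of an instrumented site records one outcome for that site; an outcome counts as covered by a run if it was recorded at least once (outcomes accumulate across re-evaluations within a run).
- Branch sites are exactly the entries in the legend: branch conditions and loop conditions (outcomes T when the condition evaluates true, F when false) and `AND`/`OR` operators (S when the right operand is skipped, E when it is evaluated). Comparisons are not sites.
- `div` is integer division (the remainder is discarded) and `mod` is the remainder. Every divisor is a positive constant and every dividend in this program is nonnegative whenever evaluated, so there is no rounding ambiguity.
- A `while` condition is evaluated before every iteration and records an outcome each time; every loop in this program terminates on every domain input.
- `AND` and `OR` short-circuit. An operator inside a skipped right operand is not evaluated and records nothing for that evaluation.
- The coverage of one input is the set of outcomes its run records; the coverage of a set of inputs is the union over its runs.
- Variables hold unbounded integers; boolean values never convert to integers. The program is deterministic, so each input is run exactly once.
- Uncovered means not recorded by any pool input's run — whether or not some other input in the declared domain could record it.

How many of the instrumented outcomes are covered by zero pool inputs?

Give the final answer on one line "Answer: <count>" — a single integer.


#1 (c=5, n=1) -> B1->T, B1->T, B1->T, B1->T, B1->F, B2->F, B3->T, B5->E, B4->F, B6->F, B8->E, B7->F, B9->T; covered: B1=T, B1=F, B2=F, B3=T, B4=F, B5=E, B6=F, B7=F, B8=E, B9=T
#2 (c=6, n=6) -> B1->T, B1->T, B1->T, B1->T, B1->F, B2->F, B3->T, B5->E, B4->F, B6->T, B9->F, B10->F; covered: B1=T, B1=F, B2=F, B3=T, B4=F, B5=E, B6=T, B9=F, B10=F
#3 (c=7, n=2) -> B1->T, B1->T, B1->T, B1->T, B1->F, B2->F, B3->T, B5->E, B4->F, B6->F, B8->E, B7->T, B9->T; covered: B1=T, B1=F, B2=F, B3=T, B4=F, B5=E, B6=F, B7=T, B8=E, B9=T
#4 (c=3, n=2) -> B1->T, B1->T, B1->T, B1->T, B1->F, B2->F, B3->F, B5->S, B4->T, B9->T; covered: B1=T, B1=F, B2=F, B3=F, B4=T, B5=S, B9=T
#5 (c=7, n=1) -> B1->T, B1->T, B1->T, B1->T, B1->F, B2->F, B3->T, B5->E, B4->F, B6->F, B8->E, B7->T, B9->T; covered: B1=T, B1=F, B2=F, B3=T, B4=F, B5=E, B6=F, B7=T, B8=E, B9=T
#6 (c=7, n=3) -> B1->T, B1->T, B1->T, B1->T, B1->F, B2->F, B3->T, B5->E, B4->F, B6->F, B8->S, B7->T, B9->T; covered: B1=T, B1=F, B2=F, B3=T, B4=F, B5=E, B6=F, B7=T, B8=S, B9=T
#7 (c=5, n=7) -> B1->T, B1->T, B1->T, B1->T, B1->F, B2->F, B3->T, B5->E, B4->F, B6->F, B8->E, B7->F, B9->T; covered: B1=T, B1=F, B2=F, B3=T, B4=F, B5=E, B6=F, B7=F, B8=E, B9=T
union over the pool: B1=T, B1=F, B2=F, B3=T, B3=F, B4=T, B4=F, B5=S, B5=E, B6=T, B6=F, B7=T, B7=F, B8=S, B8=E, B9=T, B9=F, B10=F
uncovered (2 of 20): B2=T, B10=T
Answer: 2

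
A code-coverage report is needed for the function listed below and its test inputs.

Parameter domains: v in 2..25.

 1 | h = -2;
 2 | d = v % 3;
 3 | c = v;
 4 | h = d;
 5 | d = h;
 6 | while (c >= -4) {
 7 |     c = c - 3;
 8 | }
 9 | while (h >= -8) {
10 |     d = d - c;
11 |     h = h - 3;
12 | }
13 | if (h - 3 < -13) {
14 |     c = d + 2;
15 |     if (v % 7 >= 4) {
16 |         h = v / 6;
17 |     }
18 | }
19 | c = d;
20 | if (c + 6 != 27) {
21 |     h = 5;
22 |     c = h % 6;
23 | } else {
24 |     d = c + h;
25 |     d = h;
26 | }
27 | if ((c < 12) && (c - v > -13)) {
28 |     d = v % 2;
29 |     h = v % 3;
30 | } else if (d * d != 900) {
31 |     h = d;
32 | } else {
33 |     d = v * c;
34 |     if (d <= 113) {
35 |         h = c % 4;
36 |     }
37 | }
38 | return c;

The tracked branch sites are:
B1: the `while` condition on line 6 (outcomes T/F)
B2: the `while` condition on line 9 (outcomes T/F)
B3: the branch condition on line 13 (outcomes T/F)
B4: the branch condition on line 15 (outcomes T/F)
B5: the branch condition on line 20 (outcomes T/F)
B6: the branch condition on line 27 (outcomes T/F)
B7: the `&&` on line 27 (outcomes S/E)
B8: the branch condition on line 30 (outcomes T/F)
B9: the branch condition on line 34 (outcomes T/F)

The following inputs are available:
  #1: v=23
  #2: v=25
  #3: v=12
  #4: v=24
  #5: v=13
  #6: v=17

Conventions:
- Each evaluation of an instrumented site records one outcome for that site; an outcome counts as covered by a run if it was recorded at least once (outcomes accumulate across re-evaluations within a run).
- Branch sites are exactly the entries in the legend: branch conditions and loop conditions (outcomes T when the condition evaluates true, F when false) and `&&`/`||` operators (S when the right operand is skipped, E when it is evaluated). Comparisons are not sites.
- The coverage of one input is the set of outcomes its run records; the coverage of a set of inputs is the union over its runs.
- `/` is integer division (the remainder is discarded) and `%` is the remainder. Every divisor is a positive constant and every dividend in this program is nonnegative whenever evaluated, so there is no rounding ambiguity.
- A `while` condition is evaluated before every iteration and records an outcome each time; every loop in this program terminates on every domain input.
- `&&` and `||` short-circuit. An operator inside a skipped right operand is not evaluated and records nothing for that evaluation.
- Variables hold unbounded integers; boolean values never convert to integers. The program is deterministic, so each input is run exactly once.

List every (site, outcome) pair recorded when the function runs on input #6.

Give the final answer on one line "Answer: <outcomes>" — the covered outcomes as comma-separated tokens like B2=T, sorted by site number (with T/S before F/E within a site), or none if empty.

Running input #6 (v=17), event by event:
  B1->T, B1->T, B1->T, B1->T, B1->T, B1->T, B1->T, B1->T, B1->F, B2->T
  B2->T, B2->T, B2->T, B2->F, B3->F, B5->T, B7->E, B6->T
as a set, this run covers: B1=T, B1=F, B2=T, B2=F, B3=F, B5=T, B6=T, B7=E

Answer: B1=T, B1=F, B2=T, B2=F, B3=F, B5=T, B6=T, B7=E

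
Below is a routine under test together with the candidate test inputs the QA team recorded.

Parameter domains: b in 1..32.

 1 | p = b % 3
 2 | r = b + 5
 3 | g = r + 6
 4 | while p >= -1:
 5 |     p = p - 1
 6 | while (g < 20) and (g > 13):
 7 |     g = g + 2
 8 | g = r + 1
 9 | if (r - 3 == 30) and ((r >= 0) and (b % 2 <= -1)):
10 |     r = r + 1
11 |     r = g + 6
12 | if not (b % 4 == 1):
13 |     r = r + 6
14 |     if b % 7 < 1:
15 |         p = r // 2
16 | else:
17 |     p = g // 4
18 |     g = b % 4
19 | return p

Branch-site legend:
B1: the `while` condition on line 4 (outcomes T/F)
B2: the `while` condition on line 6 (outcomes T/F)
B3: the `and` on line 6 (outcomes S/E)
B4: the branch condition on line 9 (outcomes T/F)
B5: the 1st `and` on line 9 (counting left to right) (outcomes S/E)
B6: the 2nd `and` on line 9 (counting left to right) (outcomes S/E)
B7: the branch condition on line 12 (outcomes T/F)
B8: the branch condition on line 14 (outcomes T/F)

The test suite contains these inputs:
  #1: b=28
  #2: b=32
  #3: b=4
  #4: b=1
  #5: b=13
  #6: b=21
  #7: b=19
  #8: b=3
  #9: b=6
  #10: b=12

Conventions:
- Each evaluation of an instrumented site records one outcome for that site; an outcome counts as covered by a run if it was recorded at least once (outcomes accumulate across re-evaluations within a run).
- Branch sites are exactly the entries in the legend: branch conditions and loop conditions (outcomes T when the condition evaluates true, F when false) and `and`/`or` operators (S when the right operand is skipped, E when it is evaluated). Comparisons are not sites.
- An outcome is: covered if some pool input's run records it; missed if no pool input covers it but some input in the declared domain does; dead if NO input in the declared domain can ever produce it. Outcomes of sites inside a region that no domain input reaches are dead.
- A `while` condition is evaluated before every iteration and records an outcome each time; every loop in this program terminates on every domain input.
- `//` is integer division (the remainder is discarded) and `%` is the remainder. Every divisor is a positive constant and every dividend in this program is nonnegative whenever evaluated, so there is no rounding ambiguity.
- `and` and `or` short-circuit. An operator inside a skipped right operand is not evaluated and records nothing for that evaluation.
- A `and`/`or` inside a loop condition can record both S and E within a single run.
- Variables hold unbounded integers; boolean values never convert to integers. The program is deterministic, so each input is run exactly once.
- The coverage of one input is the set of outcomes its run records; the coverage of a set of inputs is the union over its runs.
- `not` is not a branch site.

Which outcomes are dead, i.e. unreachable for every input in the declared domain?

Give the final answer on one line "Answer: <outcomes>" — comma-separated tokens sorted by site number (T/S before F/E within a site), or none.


running all 32 domain inputs and tallying outcomes:
  B4=T: no domain input ever produces it -> dead
  B6=S: no domain input ever produces it -> dead
  reachable outcomes have witnesses, e.g. B1=T (e.g. b=1), B1=F (e.g. b=1), B2=T (e.g. b=3), B2=F (e.g. b=1)
Answer: B4=T, B6=S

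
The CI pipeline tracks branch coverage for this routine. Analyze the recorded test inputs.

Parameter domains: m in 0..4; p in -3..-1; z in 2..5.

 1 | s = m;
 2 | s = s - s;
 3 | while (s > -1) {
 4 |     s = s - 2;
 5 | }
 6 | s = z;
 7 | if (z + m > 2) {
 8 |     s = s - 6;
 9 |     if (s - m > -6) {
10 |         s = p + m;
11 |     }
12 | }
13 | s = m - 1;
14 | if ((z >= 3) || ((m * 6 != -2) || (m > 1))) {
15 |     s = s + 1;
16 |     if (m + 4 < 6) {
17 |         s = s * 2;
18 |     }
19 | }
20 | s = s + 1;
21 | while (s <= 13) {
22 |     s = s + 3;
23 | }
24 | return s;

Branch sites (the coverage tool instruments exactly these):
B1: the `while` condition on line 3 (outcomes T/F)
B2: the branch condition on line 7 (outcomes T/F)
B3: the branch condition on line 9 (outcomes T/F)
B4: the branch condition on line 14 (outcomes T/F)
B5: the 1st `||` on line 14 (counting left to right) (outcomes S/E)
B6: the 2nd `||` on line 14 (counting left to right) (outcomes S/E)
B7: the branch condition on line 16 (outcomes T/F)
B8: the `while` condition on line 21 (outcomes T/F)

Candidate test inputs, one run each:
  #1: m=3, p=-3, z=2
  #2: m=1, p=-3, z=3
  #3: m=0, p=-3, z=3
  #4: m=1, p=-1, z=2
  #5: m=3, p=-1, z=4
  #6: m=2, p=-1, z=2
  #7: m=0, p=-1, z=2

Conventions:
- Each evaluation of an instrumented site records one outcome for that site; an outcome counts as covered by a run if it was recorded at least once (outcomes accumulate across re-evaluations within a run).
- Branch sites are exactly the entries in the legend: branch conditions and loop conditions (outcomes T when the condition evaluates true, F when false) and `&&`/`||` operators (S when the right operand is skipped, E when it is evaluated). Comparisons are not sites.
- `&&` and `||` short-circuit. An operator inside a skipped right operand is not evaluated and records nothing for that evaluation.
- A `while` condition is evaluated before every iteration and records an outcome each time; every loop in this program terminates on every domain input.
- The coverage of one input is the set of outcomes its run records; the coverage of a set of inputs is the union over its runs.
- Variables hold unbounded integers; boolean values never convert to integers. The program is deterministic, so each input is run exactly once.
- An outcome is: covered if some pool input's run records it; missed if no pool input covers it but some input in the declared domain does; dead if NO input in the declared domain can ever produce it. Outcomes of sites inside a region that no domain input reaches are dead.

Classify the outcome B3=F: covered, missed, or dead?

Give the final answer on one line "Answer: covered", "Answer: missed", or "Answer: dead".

B3=F is recorded by pool input(s) 1, 6 -> covered

Answer: covered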